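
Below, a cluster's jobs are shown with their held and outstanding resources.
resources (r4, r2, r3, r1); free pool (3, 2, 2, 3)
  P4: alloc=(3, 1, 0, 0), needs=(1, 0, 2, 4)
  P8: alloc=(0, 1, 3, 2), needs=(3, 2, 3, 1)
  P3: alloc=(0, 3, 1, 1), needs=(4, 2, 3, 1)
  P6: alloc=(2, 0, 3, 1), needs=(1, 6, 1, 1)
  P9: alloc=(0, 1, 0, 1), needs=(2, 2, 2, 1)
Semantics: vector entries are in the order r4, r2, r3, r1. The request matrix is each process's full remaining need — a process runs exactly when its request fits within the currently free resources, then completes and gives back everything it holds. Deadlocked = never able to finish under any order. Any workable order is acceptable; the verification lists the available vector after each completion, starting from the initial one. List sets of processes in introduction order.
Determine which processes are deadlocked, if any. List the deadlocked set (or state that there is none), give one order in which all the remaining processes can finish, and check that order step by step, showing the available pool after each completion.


Deadlocked: P8, P3 and P6.
Key observation: after P9, P4 the pool peaks at (6, 4, 2, 4), and each blocked process is short somewhere: P8 on r3; P3 on r3; P6 on r2.
One completion order for the rest: P9, P4. Verifying each step:
  pool = (3, 2, 2, 3)
  P9 needs (2, 2, 2, 1) <= (3, 2, 2, 3) -> finishes; pool += (0, 1, 0, 1) = (3, 3, 2, 4)
  P4 needs (1, 0, 2, 4) <= (3, 3, 2, 4) -> finishes; pool += (3, 1, 0, 0) = (6, 4, 2, 4)
None of the blocked processes ever fits:
  blocked: P8 wants (3, 2, 3, 1), pool (6, 4, 2, 4) — not enough r3
  blocked: P3 wants (4, 2, 3, 1), pool (6, 4, 2, 4) — not enough r3
  blocked: P6 wants (1, 6, 1, 1), pool (6, 4, 2, 4) — not enough r2


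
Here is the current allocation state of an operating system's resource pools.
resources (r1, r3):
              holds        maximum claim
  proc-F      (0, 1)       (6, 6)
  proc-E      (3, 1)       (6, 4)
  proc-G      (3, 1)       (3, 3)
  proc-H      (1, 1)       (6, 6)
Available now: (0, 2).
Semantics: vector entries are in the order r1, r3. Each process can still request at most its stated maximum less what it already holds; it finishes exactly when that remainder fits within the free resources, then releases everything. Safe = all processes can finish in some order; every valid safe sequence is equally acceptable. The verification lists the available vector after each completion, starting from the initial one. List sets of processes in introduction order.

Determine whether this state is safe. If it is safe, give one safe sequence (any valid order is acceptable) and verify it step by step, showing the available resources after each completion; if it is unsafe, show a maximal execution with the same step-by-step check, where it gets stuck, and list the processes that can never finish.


UNSAFE — no complete ordering exists.
Key observation: no order helps: past proc-G, proc-E, the free pool tops out at (6, 4), below what each blocked process needs in r3.
Going as far as possible: proc-G, proc-E; after that, nothing fits. Verifying each step:
  pool = (0, 2)
  proc-G needs (0, 2) <= (0, 2) -> finishes; pool += (3, 1) = (3, 3)
  proc-E needs (3, 3) <= (3, 3) -> finishes; pool += (3, 1) = (6, 4)
  proc-F cannot run: need (6, 5) vs free (6, 4) (insufficient r3)
  proc-H cannot run: need (5, 5) vs free (6, 4) (insufficient r3)
Permanently blocked: proc-F and proc-H.


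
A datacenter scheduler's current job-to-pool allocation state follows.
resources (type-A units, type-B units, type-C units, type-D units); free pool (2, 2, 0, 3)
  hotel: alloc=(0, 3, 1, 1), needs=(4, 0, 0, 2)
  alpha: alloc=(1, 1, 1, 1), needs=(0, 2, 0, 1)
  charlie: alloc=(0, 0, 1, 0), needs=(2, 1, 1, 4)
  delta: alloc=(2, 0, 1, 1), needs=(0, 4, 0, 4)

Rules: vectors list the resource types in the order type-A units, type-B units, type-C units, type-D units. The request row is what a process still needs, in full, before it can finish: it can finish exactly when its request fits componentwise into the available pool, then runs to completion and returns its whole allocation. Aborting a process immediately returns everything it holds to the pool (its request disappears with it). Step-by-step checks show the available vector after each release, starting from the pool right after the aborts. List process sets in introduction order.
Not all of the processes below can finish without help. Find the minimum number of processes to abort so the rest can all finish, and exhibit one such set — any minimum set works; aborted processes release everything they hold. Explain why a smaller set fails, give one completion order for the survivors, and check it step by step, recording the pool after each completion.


Minimum abort set: hotel.
Key observation: delta could never have finished before the abort; with (0, 3, 1, 1) returned by hotel, it fits at step 1.
Why nothing smaller works: aborting no one leaves the state deadlocked as given.
The survivors complete as delta, alpha, charlie. Walking it through (starting from the post-abort pool):
  pool = (2, 5, 1, 4)
  delta needs (0, 4, 0, 4) <= (2, 5, 1, 4) -> finishes; pool += (2, 0, 1, 1) = (4, 5, 2, 5)
  alpha needs (0, 2, 0, 1) <= (4, 5, 2, 5) -> finishes; pool += (1, 1, 1, 1) = (5, 6, 3, 6)
  charlie needs (2, 1, 1, 4) <= (5, 6, 3, 6) -> finishes; pool += (0, 0, 1, 0) = (5, 6, 4, 6)


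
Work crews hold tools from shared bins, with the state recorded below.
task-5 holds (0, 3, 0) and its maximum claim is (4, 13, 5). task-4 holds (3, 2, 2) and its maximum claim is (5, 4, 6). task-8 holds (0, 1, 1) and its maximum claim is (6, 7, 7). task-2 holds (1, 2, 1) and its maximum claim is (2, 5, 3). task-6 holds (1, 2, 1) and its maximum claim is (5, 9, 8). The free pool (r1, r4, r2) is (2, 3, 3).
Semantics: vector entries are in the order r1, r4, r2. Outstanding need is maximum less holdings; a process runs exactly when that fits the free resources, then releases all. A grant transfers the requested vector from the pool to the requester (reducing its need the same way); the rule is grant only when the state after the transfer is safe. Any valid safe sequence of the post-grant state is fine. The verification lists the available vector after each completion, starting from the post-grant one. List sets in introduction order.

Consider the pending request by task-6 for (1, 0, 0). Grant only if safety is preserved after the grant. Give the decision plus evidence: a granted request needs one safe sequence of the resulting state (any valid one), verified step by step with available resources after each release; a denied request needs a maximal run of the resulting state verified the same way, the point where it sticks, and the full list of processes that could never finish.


DENY: after the grant no complete ordering would exist.
Key observation: after task-2, task-4 the pool peaks at (5, 7, 6), and each blocked process is short somewhere: task-5 on r4; task-8 on r1; task-6 on r2.
After a pretend grant, a maximal execution: task-2, task-4 — then nothing else fits. Check, step by step:
  pool = (1, 3, 3)
  task-2: need (1, 3, 2) fits (1, 3, 3); releases (1, 2, 1), pool now (2, 5, 4)
  task-4: need (2, 2, 4) fits (2, 5, 4); releases (3, 2, 2), pool now (5, 7, 6)
  task-5 still needs (4, 10, 5) but only (5, 7, 6) is free — short on r4
  task-8 still needs (6, 6, 6) but only (5, 7, 6) is free — short on r1
  task-6 still needs (3, 7, 7) but only (5, 7, 6) is free — short on r2
Post-grant, the permanently blocked set is task-5, task-8 and task-6.


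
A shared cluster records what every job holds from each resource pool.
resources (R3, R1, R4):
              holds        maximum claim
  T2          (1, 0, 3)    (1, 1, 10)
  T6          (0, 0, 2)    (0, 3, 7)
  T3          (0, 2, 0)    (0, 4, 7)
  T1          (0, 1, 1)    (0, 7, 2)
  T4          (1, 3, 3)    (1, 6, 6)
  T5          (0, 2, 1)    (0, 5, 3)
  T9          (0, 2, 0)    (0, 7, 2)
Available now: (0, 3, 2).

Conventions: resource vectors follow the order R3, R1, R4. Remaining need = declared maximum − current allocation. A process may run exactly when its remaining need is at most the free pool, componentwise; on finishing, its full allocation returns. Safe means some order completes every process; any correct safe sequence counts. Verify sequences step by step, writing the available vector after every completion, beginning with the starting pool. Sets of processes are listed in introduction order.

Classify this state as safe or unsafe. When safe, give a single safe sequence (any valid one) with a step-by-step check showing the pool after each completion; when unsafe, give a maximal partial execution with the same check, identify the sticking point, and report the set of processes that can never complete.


The state is SAFE; one workable sequence: T5, T4, T1, T2, T3, T6, T9.
Key observation: the first exact fit in this order is T5 — it needs (0, 3, 2) with (0, 3, 2) free, meeting a requested resource to the last unit.
Step-by-step check:
  pool = (0, 3, 2)
  T5 needs (0, 3, 2) <= (0, 3, 2) -> finishes; pool += (0, 2, 1) = (0, 5, 3)
  T4 needs (0, 3, 3) <= (0, 5, 3) -> finishes; pool += (1, 3, 3) = (1, 8, 6)
  T1 needs (0, 6, 1) <= (1, 8, 6) -> finishes; pool += (0, 1, 1) = (1, 9, 7)
  T2 needs (0, 1, 7) <= (1, 9, 7) -> finishes; pool += (1, 0, 3) = (2, 9, 10)
  T3 needs (0, 2, 7) <= (2, 9, 10) -> finishes; pool += (0, 2, 0) = (2, 11, 10)
  T6 needs (0, 3, 5) <= (2, 11, 10) -> finishes; pool += (0, 0, 2) = (2, 11, 12)
  T9 needs (0, 5, 2) <= (2, 11, 12) -> finishes; pool += (0, 2, 0) = (2, 13, 12)


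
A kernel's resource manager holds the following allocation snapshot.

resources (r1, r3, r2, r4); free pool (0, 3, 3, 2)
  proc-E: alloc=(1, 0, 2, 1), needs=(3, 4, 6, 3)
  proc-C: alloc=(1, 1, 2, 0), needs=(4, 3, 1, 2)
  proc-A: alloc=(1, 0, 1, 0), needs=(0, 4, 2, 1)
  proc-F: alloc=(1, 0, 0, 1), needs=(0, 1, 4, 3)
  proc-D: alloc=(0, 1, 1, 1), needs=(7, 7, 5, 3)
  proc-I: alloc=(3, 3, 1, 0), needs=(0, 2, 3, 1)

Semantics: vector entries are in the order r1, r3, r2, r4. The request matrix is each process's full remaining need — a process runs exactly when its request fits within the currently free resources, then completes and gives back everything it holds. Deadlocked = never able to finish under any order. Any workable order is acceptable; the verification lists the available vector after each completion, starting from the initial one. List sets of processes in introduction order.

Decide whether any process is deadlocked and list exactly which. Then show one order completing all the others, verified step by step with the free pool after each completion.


Deadlocked: proc-E, proc-F and proc-D.
Key observation: r4 is the bottleneck — with proc-I, proc-A, proc-C done the pool holds (5, 7, 7, 2), short of every remaining need.
One completion order for the rest: proc-I, proc-A, proc-C. Verifying each step:
  pool = (0, 3, 3, 2)
  proc-I needs (0, 2, 3, 1) <= (0, 3, 3, 2) -> finishes; pool += (3, 3, 1, 0) = (3, 6, 4, 2)
  proc-A needs (0, 4, 2, 1) <= (3, 6, 4, 2) -> finishes; pool += (1, 0, 1, 0) = (4, 6, 5, 2)
  proc-C needs (4, 3, 1, 2) <= (4, 6, 5, 2) -> finishes; pool += (1, 1, 2, 0) = (5, 7, 7, 2)
The stuck group stays short no matter what:
  proc-E still needs (3, 4, 6, 3) but only (5, 7, 7, 2) is free — short on r4
  proc-F still needs (0, 1, 4, 3) but only (5, 7, 7, 2) is free — short on r4
  proc-D still needs (7, 7, 5, 3) but only (5, 7, 7, 2) is free — short on r1 and r4


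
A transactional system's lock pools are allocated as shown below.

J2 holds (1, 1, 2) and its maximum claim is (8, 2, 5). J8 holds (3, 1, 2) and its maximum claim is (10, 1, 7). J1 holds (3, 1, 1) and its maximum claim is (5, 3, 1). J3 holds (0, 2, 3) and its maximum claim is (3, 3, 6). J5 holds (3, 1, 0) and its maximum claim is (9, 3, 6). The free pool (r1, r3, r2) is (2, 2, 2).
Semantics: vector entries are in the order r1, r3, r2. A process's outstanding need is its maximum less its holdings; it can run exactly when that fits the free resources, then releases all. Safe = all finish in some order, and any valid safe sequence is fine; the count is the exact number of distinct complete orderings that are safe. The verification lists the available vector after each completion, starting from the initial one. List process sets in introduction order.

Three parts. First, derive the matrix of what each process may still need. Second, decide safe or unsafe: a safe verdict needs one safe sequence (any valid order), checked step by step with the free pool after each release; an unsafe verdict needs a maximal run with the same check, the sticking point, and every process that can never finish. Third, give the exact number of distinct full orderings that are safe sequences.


(1) Remaining need (order r1, r3, r2):
  J2: (7, 1, 3)
  J8: (7, 0, 5)
  J1: (2, 2, 0)
  J3: (3, 1, 3)
  J5: (6, 2, 6)
(2) The state is UNSAFE.
Key observation: once J1, J3 finish, the pool peaks at (5, 5, 6) — and every remaining process still needs more r1 than that.
Going as far as possible: J1, J3; after that, nothing fits. Verifying each step:
  pool = (2, 2, 2)
  J1 needs (2, 2, 0) <= (2, 2, 2) -> finishes; pool += (3, 1, 1) = (5, 3, 3)
  J3 needs (3, 1, 3) <= (5, 3, 3) -> finishes; pool += (0, 2, 3) = (5, 5, 6)
  blocked: J2 wants (7, 1, 3), pool (5, 5, 6) — not enough r1
  blocked: J8 wants (7, 0, 5), pool (5, 5, 6) — not enough r1
  blocked: J5 wants (6, 2, 6), pool (5, 5, 6) — not enough r1
Permanently blocked: J2, J8 and J5.
(3) The exact count: 0 of the possible complete orderings are safe sequences.


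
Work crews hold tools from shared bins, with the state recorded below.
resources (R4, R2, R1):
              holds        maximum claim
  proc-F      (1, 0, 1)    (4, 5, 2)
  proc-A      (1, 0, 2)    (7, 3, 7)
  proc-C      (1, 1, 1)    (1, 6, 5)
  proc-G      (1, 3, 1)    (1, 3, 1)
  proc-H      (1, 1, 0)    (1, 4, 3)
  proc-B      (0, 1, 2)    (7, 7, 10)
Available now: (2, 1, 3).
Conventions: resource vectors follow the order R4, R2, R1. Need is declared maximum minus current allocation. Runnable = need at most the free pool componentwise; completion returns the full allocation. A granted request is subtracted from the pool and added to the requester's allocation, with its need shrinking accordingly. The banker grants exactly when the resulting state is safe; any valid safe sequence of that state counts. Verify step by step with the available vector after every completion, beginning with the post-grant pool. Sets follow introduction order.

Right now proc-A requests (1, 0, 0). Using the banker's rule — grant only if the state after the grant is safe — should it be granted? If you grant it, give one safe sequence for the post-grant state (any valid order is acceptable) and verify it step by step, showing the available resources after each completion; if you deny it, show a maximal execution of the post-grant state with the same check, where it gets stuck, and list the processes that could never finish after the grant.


GRANT: granting preserves safety; a valid post-grant sequence is proc-G, proc-H, proc-C, proc-F, proc-A, proc-B.
Key observation: (1, 1, 3) free after granting still covers proc-G first, and each release covers the next.
Check on the post-grant state, step by step:
  pool = (1, 1, 3)
  proc-G: need (0, 0, 0) fits (1, 1, 3); releases (1, 3, 1), pool now (2, 4, 4)
  proc-H: need (0, 3, 3) fits (2, 4, 4); releases (1, 1, 0), pool now (3, 5, 4)
  proc-C: need (0, 5, 4) fits (3, 5, 4); releases (1, 1, 1), pool now (4, 6, 5)
  proc-F: need (3, 5, 1) fits (4, 6, 5); releases (1, 0, 1), pool now (5, 6, 6)
  proc-A: need (5, 3, 5) fits (5, 6, 6); releases (2, 0, 2), pool now (7, 6, 8)
  proc-B: need (7, 6, 8) fits (7, 6, 8); releases (0, 1, 2), pool now (7, 7, 10)


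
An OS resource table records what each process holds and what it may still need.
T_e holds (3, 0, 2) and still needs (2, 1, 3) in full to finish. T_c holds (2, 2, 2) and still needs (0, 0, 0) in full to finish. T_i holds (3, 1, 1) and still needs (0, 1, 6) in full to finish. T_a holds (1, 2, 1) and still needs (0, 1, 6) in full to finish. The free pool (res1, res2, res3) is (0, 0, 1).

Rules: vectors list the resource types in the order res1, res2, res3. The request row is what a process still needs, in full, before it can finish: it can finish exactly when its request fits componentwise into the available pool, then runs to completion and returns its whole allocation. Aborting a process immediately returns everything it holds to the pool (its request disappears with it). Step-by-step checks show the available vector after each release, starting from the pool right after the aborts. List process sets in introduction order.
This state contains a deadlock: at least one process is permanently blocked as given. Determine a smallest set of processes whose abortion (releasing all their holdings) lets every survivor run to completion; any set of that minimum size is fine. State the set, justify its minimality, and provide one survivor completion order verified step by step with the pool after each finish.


The answer: abort T_a.
Key observation: the returned (1, 2, 1) from T_a is what brings T_i — unrunnable before, under any order — into play at step 3.
Minimality: the empty abort set fails — the state is deadlocked as it stands.
Survivors finish in the order: T_c, T_e, T_i. Check, step by step (pool after the aborts first):
  pool = (1, 2, 2)
  T_c: need (0, 0, 0) fits (1, 2, 2); releases (2, 2, 2), pool now (3, 4, 4)
  T_e: need (2, 1, 3) fits (3, 4, 4); releases (3, 0, 2), pool now (6, 4, 6)
  T_i: need (0, 1, 6) fits (6, 4, 6); releases (3, 1, 1), pool now (9, 5, 7)


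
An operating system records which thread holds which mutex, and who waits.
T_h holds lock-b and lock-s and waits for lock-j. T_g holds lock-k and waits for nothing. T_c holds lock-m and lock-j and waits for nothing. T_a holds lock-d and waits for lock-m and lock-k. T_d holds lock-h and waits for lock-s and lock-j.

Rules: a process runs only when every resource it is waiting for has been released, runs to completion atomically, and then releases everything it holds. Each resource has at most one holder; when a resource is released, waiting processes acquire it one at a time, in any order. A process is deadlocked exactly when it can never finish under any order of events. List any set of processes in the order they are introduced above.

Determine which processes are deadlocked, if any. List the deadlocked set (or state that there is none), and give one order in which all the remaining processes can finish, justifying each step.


The deadlocked set is empty.
Key observation: although several processes wait, no cycle exists — each chain bottoms out at a free runner.
The rest can finish in the order T_g, T_c, T_a, T_h, T_d.
Verifying each step:
  T_g waits on nothing -> runs at once and releases lock-k
  T_c waits on nothing -> runs at once and releases lock-m and lock-j
  T_a waits on lock-m and lock-k — all released -> runs and releases lock-d
  T_h waits on lock-j — all released -> runs and releases lock-b and lock-s
  T_d waits on lock-s and lock-j — all released -> runs and releases lock-h


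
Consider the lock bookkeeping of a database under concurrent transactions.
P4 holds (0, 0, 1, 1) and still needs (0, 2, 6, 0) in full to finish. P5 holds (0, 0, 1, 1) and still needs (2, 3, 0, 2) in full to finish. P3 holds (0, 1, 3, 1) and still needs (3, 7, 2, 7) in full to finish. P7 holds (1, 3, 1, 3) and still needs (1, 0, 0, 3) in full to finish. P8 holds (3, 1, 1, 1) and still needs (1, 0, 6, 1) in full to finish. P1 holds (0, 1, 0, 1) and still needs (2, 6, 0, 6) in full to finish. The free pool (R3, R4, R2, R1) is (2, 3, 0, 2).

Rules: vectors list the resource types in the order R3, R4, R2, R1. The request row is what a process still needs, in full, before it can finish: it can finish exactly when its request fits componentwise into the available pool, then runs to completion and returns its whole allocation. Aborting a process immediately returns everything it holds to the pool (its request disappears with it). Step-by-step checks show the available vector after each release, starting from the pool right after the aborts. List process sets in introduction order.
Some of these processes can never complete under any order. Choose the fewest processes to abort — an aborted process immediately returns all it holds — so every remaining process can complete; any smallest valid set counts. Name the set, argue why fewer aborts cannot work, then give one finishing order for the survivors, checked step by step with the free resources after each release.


Abort P8.
Key observation: P4 was stuck for good until P8 gave back (3, 1, 1, 1); in the order shown it finishes at step 5.
Why nothing smaller works: aborting no one leaves the state deadlocked as given.
Survivors finish in the order: P7, P5, P3, P1, P4. Check, step by step (pool after the aborts first):
  pool = (5, 4, 1, 3)
  P7 needs (1, 0, 0, 3) <= (5, 4, 1, 3) -> finishes; pool += (1, 3, 1, 3) = (6, 7, 2, 6)
  P5 needs (2, 3, 0, 2) <= (6, 7, 2, 6) -> finishes; pool += (0, 0, 1, 1) = (6, 7, 3, 7)
  P3 needs (3, 7, 2, 7) <= (6, 7, 3, 7) -> finishes; pool += (0, 1, 3, 1) = (6, 8, 6, 8)
  P1 needs (2, 6, 0, 6) <= (6, 8, 6, 8) -> finishes; pool += (0, 1, 0, 1) = (6, 9, 6, 9)
  P4 needs (0, 2, 6, 0) <= (6, 9, 6, 9) -> finishes; pool += (0, 0, 1, 1) = (6, 9, 7, 10)


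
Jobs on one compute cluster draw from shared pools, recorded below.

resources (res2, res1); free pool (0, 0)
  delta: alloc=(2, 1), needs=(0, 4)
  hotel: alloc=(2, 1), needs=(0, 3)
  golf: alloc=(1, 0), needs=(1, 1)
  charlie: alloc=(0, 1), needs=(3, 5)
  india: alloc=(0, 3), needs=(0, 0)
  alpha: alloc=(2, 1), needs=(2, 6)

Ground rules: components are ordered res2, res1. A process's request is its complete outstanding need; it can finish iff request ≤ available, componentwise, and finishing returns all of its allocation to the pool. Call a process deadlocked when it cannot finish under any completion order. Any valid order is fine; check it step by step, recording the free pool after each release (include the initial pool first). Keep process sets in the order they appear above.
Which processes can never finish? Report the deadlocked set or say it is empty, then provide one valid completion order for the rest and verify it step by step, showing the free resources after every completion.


The deadlocked set is empty.
Key observation: india leads a chain of completions in which each release enables another process.
A valid finishing order for the others: india, hotel, delta, charlie, golf, alpha. Check, step by step:
  pool = (0, 0)
  india: need (0, 0) fits (0, 0); releases (0, 3), pool now (0, 3)
  hotel: need (0, 3) fits (0, 3); releases (2, 1), pool now (2, 4)
  delta: need (0, 4) fits (2, 4); releases (2, 1), pool now (4, 5)
  charlie: need (3, 5) fits (4, 5); releases (0, 1), pool now (4, 6)
  golf: need (1, 1) fits (4, 6); releases (1, 0), pool now (5, 6)
  alpha: need (2, 6) fits (5, 6); releases (2, 1), pool now (7, 7)


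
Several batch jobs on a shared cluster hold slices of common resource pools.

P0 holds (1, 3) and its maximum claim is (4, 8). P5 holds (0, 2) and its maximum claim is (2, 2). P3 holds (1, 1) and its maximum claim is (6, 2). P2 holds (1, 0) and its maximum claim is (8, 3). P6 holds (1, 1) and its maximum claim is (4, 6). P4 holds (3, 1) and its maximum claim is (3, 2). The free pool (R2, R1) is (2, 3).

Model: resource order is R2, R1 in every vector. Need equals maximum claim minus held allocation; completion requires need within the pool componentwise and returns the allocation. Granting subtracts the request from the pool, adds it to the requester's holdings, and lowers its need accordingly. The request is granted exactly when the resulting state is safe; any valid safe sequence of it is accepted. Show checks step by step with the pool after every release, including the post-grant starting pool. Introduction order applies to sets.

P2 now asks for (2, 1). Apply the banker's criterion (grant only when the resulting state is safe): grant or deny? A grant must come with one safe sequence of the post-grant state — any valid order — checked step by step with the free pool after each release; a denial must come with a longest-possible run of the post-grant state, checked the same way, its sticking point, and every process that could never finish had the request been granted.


GRANT: granting preserves safety; a valid post-grant sequence is P4, P5, P0, P6, P3, P2.
Key observation: even at the reduced pool (0, 2), P4 fits immediately, so safety survives the grant.
Check on the post-grant state, step by step:
  pool = (0, 2)
  run P4 (needs (0, 1), free (0, 2)); after release of (3, 1) the pool is (3, 3)
  run P5 (needs (2, 0), free (3, 3)); after release of (0, 2) the pool is (3, 5)
  run P0 (needs (3, 5), free (3, 5)); after release of (1, 3) the pool is (4, 8)
  run P6 (needs (3, 5), free (4, 8)); after release of (1, 1) the pool is (5, 9)
  run P3 (needs (5, 1), free (5, 9)); after release of (1, 1) the pool is (6, 10)
  run P2 (needs (5, 2), free (6, 10)); after release of (3, 1) the pool is (9, 11)


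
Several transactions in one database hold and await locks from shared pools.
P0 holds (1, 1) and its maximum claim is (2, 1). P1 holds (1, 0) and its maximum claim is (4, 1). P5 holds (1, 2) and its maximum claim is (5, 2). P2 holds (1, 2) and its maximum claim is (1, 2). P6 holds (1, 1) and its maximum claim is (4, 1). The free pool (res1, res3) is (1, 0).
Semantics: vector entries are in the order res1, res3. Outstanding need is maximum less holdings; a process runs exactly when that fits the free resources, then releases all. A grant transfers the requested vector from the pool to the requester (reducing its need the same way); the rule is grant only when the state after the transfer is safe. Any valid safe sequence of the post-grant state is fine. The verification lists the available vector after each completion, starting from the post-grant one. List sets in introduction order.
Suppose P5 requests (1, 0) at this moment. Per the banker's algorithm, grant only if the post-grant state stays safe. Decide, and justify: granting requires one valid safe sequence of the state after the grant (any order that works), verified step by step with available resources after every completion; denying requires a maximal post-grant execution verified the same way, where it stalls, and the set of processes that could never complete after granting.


DENY. Granting would leave the state unsafe.
Key observation: the wall is res1: completing P2, P0 brings the pool only to (2, 3), and all the rest need more.
Pretend the grant happened; the run P2, P0 goes as far as possible. Verifying each step:
  pool = (0, 0)
  run P2 (needs (0, 0), free (0, 0)); after release of (1, 2) the pool is (1, 2)
  run P0 (needs (1, 0), free (1, 2)); after release of (1, 1) the pool is (2, 3)
  P1 still needs (3, 1) but only (2, 3) is free — short on res1
  P5 still needs (3, 0) but only (2, 3) is free — short on res1
  P6 still needs (3, 0) but only (2, 3) is free — short on res1
Post-grant, the permanently blocked set is P1, P5 and P6.


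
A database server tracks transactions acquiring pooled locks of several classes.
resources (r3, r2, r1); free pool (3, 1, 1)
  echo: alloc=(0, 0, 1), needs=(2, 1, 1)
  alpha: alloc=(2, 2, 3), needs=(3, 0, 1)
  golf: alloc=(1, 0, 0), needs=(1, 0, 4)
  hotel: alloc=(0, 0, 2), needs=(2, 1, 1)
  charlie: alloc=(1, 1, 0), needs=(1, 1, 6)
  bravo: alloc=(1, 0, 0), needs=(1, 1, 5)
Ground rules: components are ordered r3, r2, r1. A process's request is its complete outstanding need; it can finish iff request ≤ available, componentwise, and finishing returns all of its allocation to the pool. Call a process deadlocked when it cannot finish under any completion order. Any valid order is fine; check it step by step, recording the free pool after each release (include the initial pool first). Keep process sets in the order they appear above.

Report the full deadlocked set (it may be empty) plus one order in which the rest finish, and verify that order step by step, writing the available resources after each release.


Nothing here is deadlocked.
Key observation: the pool covers alpha at once, and every later process fits after earlier releases.
A valid finishing order for the others: alpha, golf, hotel, charlie, echo, bravo. Check, step by step:
  pool = (3, 1, 1)
  alpha: need (3, 0, 1) fits (3, 1, 1); releases (2, 2, 3), pool now (5, 3, 4)
  golf: need (1, 0, 4) fits (5, 3, 4); releases (1, 0, 0), pool now (6, 3, 4)
  hotel: need (2, 1, 1) fits (6, 3, 4); releases (0, 0, 2), pool now (6, 3, 6)
  charlie: need (1, 1, 6) fits (6, 3, 6); releases (1, 1, 0), pool now (7, 4, 6)
  echo: need (2, 1, 1) fits (7, 4, 6); releases (0, 0, 1), pool now (7, 4, 7)
  bravo: need (1, 1, 5) fits (7, 4, 7); releases (1, 0, 0), pool now (8, 4, 7)


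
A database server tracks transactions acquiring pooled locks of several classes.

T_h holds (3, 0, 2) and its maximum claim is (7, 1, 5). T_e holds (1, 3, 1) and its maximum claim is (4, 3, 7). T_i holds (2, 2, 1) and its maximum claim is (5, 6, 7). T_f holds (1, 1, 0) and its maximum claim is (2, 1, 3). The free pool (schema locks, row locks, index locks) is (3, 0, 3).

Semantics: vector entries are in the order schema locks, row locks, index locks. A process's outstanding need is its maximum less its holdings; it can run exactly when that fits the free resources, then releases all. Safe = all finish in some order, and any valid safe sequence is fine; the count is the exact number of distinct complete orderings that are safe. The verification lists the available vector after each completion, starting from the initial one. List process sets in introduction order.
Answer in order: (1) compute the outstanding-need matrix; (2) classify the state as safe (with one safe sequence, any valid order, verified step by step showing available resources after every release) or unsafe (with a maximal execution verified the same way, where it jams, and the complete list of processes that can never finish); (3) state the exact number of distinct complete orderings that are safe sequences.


(1) Outstanding need per process (order schema locks, row locks, index locks):
  T_h: (4, 1, 3)
  T_e: (3, 0, 6)
  T_i: (3, 4, 6)
  T_f: (1, 0, 3)
(2) UNSAFE — no complete ordering exists.
Key observation: the pool after T_f, T_h is (7, 1, 5); every surviving request exceeds it in index locks, so progress ends there.
A maximal execution: T_f, T_h — then nothing else fits. Check, step by step:
  pool = (3, 0, 3)
  T_f: need (1, 0, 3) fits (3, 0, 3); releases (1, 1, 0), pool now (4, 1, 3)
  T_h: need (4, 1, 3) fits (4, 1, 3); releases (3, 0, 2), pool now (7, 1, 5)
  T_e still needs (3, 0, 6) but only (7, 1, 5) is free — short on index locks
  T_i still needs (3, 4, 6) but only (7, 1, 5) is free — short on row locks and index locks
Permanently blocked: T_e and T_i.
(3) Precisely 0 of the possible complete orderings are safe sequences.


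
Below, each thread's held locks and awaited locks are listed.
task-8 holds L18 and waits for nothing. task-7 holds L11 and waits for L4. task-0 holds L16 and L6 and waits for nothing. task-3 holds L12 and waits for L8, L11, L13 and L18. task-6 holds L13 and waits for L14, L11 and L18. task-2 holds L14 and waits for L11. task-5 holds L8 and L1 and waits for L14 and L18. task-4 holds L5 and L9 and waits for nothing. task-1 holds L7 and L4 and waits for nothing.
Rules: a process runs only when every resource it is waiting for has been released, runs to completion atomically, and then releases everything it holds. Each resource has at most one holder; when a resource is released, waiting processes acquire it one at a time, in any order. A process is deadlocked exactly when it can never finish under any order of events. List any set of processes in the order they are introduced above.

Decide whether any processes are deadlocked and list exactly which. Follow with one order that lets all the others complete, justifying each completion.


No process is deadlocked.
Key observation: there is no circular wait here — follow any chain and it reaches a process that is free to run now.
A valid finishing order for the others: task-1, task-8, task-7, task-2, task-6, task-5, task-0, task-3, task-4.
Walking it through:
  run task-1 (it waits on nothing); releases L7 and L4
  run task-8 (it waits on nothing); releases L18
  task-7: everything it awaited (L4) is free; runs, freeing L11
  task-2: everything it awaited (L11) is free; runs, freeing L14
  task-6: everything it awaited (L14, L11 and L18) is free; runs, freeing L13
  task-5: everything it awaited (L14 and L18) is free; runs, freeing L8 and L1
  run task-0 (it waits on nothing); releases L16 and L6
  task-3: everything it awaited (L8, L11, L13 and L18) is free; runs, freeing L12
  run task-4 (it waits on nothing); releases L5 and L9


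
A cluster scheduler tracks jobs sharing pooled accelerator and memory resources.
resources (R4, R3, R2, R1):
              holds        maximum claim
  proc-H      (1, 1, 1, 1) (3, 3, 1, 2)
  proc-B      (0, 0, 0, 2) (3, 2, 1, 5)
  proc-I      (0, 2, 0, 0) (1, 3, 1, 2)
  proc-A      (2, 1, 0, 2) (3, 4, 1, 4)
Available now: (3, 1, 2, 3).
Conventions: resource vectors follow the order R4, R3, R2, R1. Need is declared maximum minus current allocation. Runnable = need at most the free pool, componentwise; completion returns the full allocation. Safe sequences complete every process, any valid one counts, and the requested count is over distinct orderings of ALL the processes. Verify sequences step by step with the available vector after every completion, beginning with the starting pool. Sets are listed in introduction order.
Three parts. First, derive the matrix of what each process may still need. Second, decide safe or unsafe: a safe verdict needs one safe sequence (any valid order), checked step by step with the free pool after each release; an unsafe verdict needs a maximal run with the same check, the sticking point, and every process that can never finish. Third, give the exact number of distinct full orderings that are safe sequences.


(1) Need matrix, components ordered R4, R3, R2, R1:
  proc-H: (2, 2, 0, 1)
  proc-B: (3, 2, 1, 3)
  proc-I: (1, 1, 1, 2)
  proc-A: (1, 3, 1, 2)
(2) The state is SAFE; one workable sequence: proc-I, proc-B, proc-H, proc-A.
Key observation: proc-I marks the first exact bind of the order: its need (1, 1, 1, 2) fits the free (3, 1, 2, 3) with zero slack on a requested resource.
Check, step by step:
  pool = (3, 1, 2, 3)
  run proc-I (needs (1, 1, 1, 2), free (3, 1, 2, 3)); after release of (0, 2, 0, 0) the pool is (3, 3, 2, 3)
  run proc-B (needs (3, 2, 1, 3), free (3, 3, 2, 3)); after release of (0, 0, 0, 2) the pool is (3, 3, 2, 5)
  run proc-H (needs (2, 2, 0, 1), free (3, 3, 2, 5)); after release of (1, 1, 1, 1) the pool is (4, 4, 3, 6)
  run proc-A (needs (1, 3, 1, 2), free (4, 4, 3, 6)); after release of (2, 1, 0, 2) the pool is (6, 5, 3, 8)
(3) Precisely 6 of the possible complete orderings are safe sequences.


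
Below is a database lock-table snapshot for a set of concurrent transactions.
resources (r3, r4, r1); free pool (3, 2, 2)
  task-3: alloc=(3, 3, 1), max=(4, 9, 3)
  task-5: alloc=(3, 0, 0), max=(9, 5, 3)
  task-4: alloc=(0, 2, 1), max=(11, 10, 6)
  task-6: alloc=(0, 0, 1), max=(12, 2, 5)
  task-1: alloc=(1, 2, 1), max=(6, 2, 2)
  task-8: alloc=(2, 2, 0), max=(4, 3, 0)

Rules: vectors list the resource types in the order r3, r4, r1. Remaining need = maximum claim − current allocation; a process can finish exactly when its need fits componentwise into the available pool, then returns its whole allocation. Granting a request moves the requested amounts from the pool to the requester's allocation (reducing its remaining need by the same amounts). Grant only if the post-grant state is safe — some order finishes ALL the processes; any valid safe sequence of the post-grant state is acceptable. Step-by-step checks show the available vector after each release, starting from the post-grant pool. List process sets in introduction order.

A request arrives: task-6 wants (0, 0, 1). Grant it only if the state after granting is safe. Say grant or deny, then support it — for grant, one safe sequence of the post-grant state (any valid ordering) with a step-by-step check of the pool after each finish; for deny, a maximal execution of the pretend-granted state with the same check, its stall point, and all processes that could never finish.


GRANT — the state after the grant stays safe, e.g. via task-8, task-1, task-3, task-5, task-6, task-4.
Key observation: post-grant, (3, 2, 1) remains, and an order beginning with task-8 completes everyone.
Check on the post-grant state, step by step:
  pool = (3, 2, 1)
  run task-8 (needs (2, 1, 0), free (3, 2, 1)); after release of (2, 2, 0) the pool is (5, 4, 1)
  run task-1 (needs (5, 0, 1), free (5, 4, 1)); after release of (1, 2, 1) the pool is (6, 6, 2)
  run task-3 (needs (1, 6, 2), free (6, 6, 2)); after release of (3, 3, 1) the pool is (9, 9, 3)
  run task-5 (needs (6, 5, 3), free (9, 9, 3)); after release of (3, 0, 0) the pool is (12, 9, 3)
  run task-6 (needs (12, 2, 3), free (12, 9, 3)); after release of (0, 0, 2) the pool is (12, 9, 5)
  run task-4 (needs (11, 8, 5), free (12, 9, 5)); after release of (0, 2, 1) the pool is (12, 11, 6)


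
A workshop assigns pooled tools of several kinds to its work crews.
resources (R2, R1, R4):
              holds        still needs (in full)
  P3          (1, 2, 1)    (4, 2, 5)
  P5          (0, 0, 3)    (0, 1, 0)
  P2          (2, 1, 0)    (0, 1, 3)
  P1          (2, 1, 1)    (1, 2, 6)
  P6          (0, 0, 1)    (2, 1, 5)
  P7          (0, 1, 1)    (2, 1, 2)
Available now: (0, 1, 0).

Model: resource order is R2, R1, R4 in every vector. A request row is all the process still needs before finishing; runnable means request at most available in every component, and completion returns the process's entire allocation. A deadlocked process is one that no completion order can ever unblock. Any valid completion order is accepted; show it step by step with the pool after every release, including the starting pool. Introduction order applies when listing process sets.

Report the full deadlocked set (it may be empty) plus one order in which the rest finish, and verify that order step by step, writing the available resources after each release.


The deadlocked set is P3, P1 and P6.
Key observation: after P5, P2, P7 complete, (2, 3, 4) is the best the pool ever gets, yet each leftover process wants more R4.
A valid finishing order for the others: P5, P2, P7. Walking it through:
  pool = (0, 1, 0)
  run P5 (needs (0, 1, 0), free (0, 1, 0)); after release of (0, 0, 3) the pool is (0, 1, 3)
  run P2 (needs (0, 1, 3), free (0, 1, 3)); after release of (2, 1, 0) the pool is (2, 2, 3)
  run P7 (needs (2, 1, 2), free (2, 2, 3)); after release of (0, 1, 1) the pool is (2, 3, 4)
The stuck group stays short no matter what:
  P3 cannot run: need (4, 2, 5) vs free (2, 3, 4) (insufficient R2 and R4)
  P1 cannot run: need (1, 2, 6) vs free (2, 3, 4) (insufficient R4)
  P6 cannot run: need (2, 1, 5) vs free (2, 3, 4) (insufficient R4)


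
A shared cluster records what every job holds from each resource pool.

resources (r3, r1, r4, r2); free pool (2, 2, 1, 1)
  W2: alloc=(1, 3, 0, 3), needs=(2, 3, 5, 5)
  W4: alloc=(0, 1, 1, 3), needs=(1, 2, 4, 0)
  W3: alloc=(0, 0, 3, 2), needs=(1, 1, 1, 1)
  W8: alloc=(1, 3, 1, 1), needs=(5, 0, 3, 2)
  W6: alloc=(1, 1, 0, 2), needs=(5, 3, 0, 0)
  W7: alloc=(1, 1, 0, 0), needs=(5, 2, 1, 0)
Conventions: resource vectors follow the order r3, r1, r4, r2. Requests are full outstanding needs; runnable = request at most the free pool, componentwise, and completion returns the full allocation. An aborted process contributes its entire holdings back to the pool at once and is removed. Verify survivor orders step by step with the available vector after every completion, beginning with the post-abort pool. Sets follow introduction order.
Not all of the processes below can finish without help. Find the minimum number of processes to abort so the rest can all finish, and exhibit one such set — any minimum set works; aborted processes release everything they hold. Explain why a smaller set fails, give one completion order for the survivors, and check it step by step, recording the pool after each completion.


The answer: abort W6 and W7.
Key observation: W8 was stuck for good until W6 and W7 gave back (2, 2, 0, 2); in the order shown it finishes at step 4.
Why nothing smaller works — every single abort fails: W2 alone leaves W8 blocked (short on r3); W4 alone leaves W8 blocked (short on r3); W3 alone leaves W8 blocked (short on r3); W8 alone leaves W6 blocked (short on r3); W6 alone leaves W8 blocked (short on r3); W7 alone leaves W8 blocked (short on r3).
Survivors finish in the order: W3, W4, W2, W8. Step-by-step check (pool after the aborts first):
  pool = (4, 4, 1, 3)
  W3 needs (1, 1, 1, 1) <= (4, 4, 1, 3) -> finishes; pool += (0, 0, 3, 2) = (4, 4, 4, 5)
  W4 needs (1, 2, 4, 0) <= (4, 4, 4, 5) -> finishes; pool += (0, 1, 1, 3) = (4, 5, 5, 8)
  W2 needs (2, 3, 5, 5) <= (4, 5, 5, 8) -> finishes; pool += (1, 3, 0, 3) = (5, 8, 5, 11)
  W8 needs (5, 0, 3, 2) <= (5, 8, 5, 11) -> finishes; pool += (1, 3, 1, 1) = (6, 11, 6, 12)
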